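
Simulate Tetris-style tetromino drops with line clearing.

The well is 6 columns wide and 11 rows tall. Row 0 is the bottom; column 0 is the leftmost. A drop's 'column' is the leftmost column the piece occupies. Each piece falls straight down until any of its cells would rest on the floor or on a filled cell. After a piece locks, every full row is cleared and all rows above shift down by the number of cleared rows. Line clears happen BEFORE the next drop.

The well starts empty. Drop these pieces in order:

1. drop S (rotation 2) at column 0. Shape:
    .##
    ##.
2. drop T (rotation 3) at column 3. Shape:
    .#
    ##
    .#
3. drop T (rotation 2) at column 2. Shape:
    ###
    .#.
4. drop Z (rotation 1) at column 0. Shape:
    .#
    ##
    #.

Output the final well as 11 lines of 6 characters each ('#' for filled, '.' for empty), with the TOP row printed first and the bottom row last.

Answer: ......
......
......
......
......
......
......
.####.
##.##.
#####.
##..#.

Derivation:
Drop 1: S rot2 at col 0 lands with bottom-row=0; cleared 0 line(s) (total 0); column heights now [1 2 2 0 0 0], max=2
Drop 2: T rot3 at col 3 lands with bottom-row=0; cleared 0 line(s) (total 0); column heights now [1 2 2 2 3 0], max=3
Drop 3: T rot2 at col 2 lands with bottom-row=2; cleared 0 line(s) (total 0); column heights now [1 2 4 4 4 0], max=4
Drop 4: Z rot1 at col 0 lands with bottom-row=1; cleared 0 line(s) (total 0); column heights now [3 4 4 4 4 0], max=4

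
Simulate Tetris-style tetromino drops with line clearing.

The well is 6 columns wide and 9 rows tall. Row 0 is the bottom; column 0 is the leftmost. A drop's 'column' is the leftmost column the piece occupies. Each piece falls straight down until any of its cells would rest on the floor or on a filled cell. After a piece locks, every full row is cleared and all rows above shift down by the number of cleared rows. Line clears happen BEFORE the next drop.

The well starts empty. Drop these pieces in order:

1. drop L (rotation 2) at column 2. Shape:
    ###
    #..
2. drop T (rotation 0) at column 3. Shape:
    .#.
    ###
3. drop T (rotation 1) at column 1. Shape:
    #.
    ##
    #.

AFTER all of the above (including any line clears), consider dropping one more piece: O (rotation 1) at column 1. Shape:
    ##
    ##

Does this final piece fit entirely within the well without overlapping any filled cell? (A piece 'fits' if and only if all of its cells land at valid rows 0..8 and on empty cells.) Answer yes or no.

Drop 1: L rot2 at col 2 lands with bottom-row=0; cleared 0 line(s) (total 0); column heights now [0 0 2 2 2 0], max=2
Drop 2: T rot0 at col 3 lands with bottom-row=2; cleared 0 line(s) (total 0); column heights now [0 0 2 3 4 3], max=4
Drop 3: T rot1 at col 1 lands with bottom-row=1; cleared 0 line(s) (total 0); column heights now [0 4 3 3 4 3], max=4
Test piece O rot1 at col 1 (width 2): heights before test = [0 4 3 3 4 3]; fits = True

Answer: yes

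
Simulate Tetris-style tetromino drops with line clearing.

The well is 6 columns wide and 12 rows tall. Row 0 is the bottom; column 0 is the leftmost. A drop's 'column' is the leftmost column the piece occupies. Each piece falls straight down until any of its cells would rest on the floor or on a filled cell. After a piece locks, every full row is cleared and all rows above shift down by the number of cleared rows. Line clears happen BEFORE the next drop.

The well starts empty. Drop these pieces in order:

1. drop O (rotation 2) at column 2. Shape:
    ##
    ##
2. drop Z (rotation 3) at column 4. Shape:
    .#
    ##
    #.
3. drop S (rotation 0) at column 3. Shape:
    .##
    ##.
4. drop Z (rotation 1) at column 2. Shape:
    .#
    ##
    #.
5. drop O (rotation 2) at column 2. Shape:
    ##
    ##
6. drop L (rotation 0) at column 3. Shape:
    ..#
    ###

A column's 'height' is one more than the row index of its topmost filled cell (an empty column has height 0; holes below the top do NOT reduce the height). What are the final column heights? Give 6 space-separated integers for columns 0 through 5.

Answer: 0 0 7 8 8 9

Derivation:
Drop 1: O rot2 at col 2 lands with bottom-row=0; cleared 0 line(s) (total 0); column heights now [0 0 2 2 0 0], max=2
Drop 2: Z rot3 at col 4 lands with bottom-row=0; cleared 0 line(s) (total 0); column heights now [0 0 2 2 2 3], max=3
Drop 3: S rot0 at col 3 lands with bottom-row=2; cleared 0 line(s) (total 0); column heights now [0 0 2 3 4 4], max=4
Drop 4: Z rot1 at col 2 lands with bottom-row=2; cleared 0 line(s) (total 0); column heights now [0 0 4 5 4 4], max=5
Drop 5: O rot2 at col 2 lands with bottom-row=5; cleared 0 line(s) (total 0); column heights now [0 0 7 7 4 4], max=7
Drop 6: L rot0 at col 3 lands with bottom-row=7; cleared 0 line(s) (total 0); column heights now [0 0 7 8 8 9], max=9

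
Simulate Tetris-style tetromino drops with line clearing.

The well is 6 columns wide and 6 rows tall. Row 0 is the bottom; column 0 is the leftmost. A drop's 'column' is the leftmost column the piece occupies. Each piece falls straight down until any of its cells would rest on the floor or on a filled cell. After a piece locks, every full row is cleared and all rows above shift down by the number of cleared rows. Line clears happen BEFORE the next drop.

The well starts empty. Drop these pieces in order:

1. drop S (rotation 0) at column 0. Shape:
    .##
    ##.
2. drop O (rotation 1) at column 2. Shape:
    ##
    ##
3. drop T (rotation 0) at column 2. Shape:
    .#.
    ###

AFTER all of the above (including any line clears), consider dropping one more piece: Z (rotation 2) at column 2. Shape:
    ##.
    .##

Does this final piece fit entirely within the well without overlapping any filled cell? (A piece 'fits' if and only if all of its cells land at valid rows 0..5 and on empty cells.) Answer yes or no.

Answer: no

Derivation:
Drop 1: S rot0 at col 0 lands with bottom-row=0; cleared 0 line(s) (total 0); column heights now [1 2 2 0 0 0], max=2
Drop 2: O rot1 at col 2 lands with bottom-row=2; cleared 0 line(s) (total 0); column heights now [1 2 4 4 0 0], max=4
Drop 3: T rot0 at col 2 lands with bottom-row=4; cleared 0 line(s) (total 0); column heights now [1 2 5 6 5 0], max=6
Test piece Z rot2 at col 2 (width 3): heights before test = [1 2 5 6 5 0]; fits = False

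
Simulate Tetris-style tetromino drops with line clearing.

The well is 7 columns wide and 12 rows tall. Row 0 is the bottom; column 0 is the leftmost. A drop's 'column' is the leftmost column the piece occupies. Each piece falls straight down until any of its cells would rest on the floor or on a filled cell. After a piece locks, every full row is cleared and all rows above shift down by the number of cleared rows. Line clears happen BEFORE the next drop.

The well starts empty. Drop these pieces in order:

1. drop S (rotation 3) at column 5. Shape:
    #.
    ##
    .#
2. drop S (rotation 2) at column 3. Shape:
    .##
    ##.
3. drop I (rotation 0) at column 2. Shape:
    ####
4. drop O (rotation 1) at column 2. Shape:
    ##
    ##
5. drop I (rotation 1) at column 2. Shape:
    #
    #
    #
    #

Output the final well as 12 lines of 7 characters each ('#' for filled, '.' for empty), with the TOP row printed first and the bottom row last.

Drop 1: S rot3 at col 5 lands with bottom-row=0; cleared 0 line(s) (total 0); column heights now [0 0 0 0 0 3 2], max=3
Drop 2: S rot2 at col 3 lands with bottom-row=2; cleared 0 line(s) (total 0); column heights now [0 0 0 3 4 4 2], max=4
Drop 3: I rot0 at col 2 lands with bottom-row=4; cleared 0 line(s) (total 0); column heights now [0 0 5 5 5 5 2], max=5
Drop 4: O rot1 at col 2 lands with bottom-row=5; cleared 0 line(s) (total 0); column heights now [0 0 7 7 5 5 2], max=7
Drop 5: I rot1 at col 2 lands with bottom-row=7; cleared 0 line(s) (total 0); column heights now [0 0 11 7 5 5 2], max=11

Answer: .......
..#....
..#....
..#....
..#....
..##...
..##...
..####.
....##.
...###.
.....##
......#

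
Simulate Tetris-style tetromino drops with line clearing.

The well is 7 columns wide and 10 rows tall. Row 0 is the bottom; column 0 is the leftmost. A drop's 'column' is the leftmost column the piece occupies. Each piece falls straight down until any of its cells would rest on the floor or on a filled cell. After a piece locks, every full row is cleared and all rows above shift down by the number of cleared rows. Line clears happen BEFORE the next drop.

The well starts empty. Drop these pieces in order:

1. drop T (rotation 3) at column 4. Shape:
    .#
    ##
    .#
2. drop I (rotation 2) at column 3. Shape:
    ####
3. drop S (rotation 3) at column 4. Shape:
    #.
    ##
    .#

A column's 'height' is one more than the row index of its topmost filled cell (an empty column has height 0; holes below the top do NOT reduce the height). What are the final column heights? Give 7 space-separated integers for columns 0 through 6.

Answer: 0 0 0 4 7 6 4

Derivation:
Drop 1: T rot3 at col 4 lands with bottom-row=0; cleared 0 line(s) (total 0); column heights now [0 0 0 0 2 3 0], max=3
Drop 2: I rot2 at col 3 lands with bottom-row=3; cleared 0 line(s) (total 0); column heights now [0 0 0 4 4 4 4], max=4
Drop 3: S rot3 at col 4 lands with bottom-row=4; cleared 0 line(s) (total 0); column heights now [0 0 0 4 7 6 4], max=7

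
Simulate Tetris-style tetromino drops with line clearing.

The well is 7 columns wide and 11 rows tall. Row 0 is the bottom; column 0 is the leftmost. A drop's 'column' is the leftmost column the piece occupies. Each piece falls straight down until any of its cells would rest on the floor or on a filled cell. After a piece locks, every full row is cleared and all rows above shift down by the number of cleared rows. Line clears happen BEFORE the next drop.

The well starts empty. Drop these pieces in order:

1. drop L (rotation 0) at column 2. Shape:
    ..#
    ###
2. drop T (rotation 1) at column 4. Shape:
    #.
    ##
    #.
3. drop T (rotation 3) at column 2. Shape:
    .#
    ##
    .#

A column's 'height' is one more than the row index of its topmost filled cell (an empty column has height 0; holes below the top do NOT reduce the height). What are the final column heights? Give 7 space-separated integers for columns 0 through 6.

Drop 1: L rot0 at col 2 lands with bottom-row=0; cleared 0 line(s) (total 0); column heights now [0 0 1 1 2 0 0], max=2
Drop 2: T rot1 at col 4 lands with bottom-row=2; cleared 0 line(s) (total 0); column heights now [0 0 1 1 5 4 0], max=5
Drop 3: T rot3 at col 2 lands with bottom-row=1; cleared 0 line(s) (total 0); column heights now [0 0 3 4 5 4 0], max=5

Answer: 0 0 3 4 5 4 0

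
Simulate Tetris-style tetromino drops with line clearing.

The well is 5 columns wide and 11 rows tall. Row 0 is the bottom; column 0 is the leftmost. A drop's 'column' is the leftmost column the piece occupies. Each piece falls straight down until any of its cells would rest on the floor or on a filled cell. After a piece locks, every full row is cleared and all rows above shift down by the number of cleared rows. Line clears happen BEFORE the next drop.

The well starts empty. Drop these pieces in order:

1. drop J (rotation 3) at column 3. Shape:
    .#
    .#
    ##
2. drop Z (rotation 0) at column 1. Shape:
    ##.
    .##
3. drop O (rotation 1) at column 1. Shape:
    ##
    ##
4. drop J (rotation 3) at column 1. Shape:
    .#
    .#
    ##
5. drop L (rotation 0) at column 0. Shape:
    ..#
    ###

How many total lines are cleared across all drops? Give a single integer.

Answer: 0

Derivation:
Drop 1: J rot3 at col 3 lands with bottom-row=0; cleared 0 line(s) (total 0); column heights now [0 0 0 1 3], max=3
Drop 2: Z rot0 at col 1 lands with bottom-row=1; cleared 0 line(s) (total 0); column heights now [0 3 3 2 3], max=3
Drop 3: O rot1 at col 1 lands with bottom-row=3; cleared 0 line(s) (total 0); column heights now [0 5 5 2 3], max=5
Drop 4: J rot3 at col 1 lands with bottom-row=5; cleared 0 line(s) (total 0); column heights now [0 6 8 2 3], max=8
Drop 5: L rot0 at col 0 lands with bottom-row=8; cleared 0 line(s) (total 0); column heights now [9 9 10 2 3], max=10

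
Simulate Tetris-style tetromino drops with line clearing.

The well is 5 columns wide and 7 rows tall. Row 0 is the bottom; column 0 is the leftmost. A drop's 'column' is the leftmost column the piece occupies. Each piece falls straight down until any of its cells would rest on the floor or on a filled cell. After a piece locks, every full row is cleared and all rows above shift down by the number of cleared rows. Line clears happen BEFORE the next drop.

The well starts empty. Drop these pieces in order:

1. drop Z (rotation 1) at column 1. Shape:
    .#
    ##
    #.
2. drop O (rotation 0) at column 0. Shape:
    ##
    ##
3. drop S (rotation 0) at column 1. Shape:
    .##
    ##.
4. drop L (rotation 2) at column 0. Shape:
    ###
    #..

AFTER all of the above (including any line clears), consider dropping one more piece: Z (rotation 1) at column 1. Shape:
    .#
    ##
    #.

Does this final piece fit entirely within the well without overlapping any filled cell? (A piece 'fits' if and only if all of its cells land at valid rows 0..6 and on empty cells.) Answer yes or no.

Drop 1: Z rot1 at col 1 lands with bottom-row=0; cleared 0 line(s) (total 0); column heights now [0 2 3 0 0], max=3
Drop 2: O rot0 at col 0 lands with bottom-row=2; cleared 0 line(s) (total 0); column heights now [4 4 3 0 0], max=4
Drop 3: S rot0 at col 1 lands with bottom-row=4; cleared 0 line(s) (total 0); column heights now [4 5 6 6 0], max=6
Drop 4: L rot2 at col 0 lands with bottom-row=5; cleared 0 line(s) (total 0); column heights now [7 7 7 6 0], max=7
Test piece Z rot1 at col 1 (width 2): heights before test = [7 7 7 6 0]; fits = False

Answer: no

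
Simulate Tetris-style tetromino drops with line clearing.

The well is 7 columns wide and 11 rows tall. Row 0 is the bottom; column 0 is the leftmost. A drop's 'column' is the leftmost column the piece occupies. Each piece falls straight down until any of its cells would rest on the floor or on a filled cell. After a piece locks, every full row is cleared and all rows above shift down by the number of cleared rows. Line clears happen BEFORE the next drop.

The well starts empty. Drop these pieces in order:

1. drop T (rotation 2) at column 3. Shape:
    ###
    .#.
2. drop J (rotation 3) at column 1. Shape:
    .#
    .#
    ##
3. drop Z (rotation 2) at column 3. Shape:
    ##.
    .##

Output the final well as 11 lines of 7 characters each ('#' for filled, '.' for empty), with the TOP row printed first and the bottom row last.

Answer: .......
.......
.......
.......
.......
.......
.......
...##..
..#.##.
..####.
.##.#..

Derivation:
Drop 1: T rot2 at col 3 lands with bottom-row=0; cleared 0 line(s) (total 0); column heights now [0 0 0 2 2 2 0], max=2
Drop 2: J rot3 at col 1 lands with bottom-row=0; cleared 0 line(s) (total 0); column heights now [0 1 3 2 2 2 0], max=3
Drop 3: Z rot2 at col 3 lands with bottom-row=2; cleared 0 line(s) (total 0); column heights now [0 1 3 4 4 3 0], max=4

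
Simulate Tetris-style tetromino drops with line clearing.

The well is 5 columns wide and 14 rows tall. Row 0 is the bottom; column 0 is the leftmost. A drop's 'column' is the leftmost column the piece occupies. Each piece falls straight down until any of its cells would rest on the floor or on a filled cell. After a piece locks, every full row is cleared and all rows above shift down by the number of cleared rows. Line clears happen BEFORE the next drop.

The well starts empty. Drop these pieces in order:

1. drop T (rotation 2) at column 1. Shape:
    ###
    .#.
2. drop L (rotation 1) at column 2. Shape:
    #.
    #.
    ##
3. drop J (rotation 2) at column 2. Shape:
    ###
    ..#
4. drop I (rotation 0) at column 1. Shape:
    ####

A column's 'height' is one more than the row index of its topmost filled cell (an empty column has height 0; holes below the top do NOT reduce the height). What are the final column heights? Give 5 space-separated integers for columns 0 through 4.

Answer: 0 7 7 7 7

Derivation:
Drop 1: T rot2 at col 1 lands with bottom-row=0; cleared 0 line(s) (total 0); column heights now [0 2 2 2 0], max=2
Drop 2: L rot1 at col 2 lands with bottom-row=2; cleared 0 line(s) (total 0); column heights now [0 2 5 3 0], max=5
Drop 3: J rot2 at col 2 lands with bottom-row=4; cleared 0 line(s) (total 0); column heights now [0 2 6 6 6], max=6
Drop 4: I rot0 at col 1 lands with bottom-row=6; cleared 0 line(s) (total 0); column heights now [0 7 7 7 7], max=7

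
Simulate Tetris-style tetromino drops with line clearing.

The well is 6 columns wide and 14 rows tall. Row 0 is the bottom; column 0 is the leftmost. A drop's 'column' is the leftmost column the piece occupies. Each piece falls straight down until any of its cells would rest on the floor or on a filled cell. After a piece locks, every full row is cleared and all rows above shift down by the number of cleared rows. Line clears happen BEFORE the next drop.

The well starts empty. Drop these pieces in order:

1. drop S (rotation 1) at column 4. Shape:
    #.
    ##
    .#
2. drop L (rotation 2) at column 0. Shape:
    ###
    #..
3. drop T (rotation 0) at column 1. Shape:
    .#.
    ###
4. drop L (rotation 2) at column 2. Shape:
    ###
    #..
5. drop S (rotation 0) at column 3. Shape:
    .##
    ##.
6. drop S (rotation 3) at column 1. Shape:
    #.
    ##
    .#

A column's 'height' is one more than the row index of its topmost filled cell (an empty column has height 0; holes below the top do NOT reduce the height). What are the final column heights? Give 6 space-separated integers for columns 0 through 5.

Answer: 2 9 8 7 8 8

Derivation:
Drop 1: S rot1 at col 4 lands with bottom-row=0; cleared 0 line(s) (total 0); column heights now [0 0 0 0 3 2], max=3
Drop 2: L rot2 at col 0 lands with bottom-row=0; cleared 0 line(s) (total 0); column heights now [2 2 2 0 3 2], max=3
Drop 3: T rot0 at col 1 lands with bottom-row=2; cleared 0 line(s) (total 0); column heights now [2 3 4 3 3 2], max=4
Drop 4: L rot2 at col 2 lands with bottom-row=4; cleared 0 line(s) (total 0); column heights now [2 3 6 6 6 2], max=6
Drop 5: S rot0 at col 3 lands with bottom-row=6; cleared 0 line(s) (total 0); column heights now [2 3 6 7 8 8], max=8
Drop 6: S rot3 at col 1 lands with bottom-row=6; cleared 0 line(s) (total 0); column heights now [2 9 8 7 8 8], max=9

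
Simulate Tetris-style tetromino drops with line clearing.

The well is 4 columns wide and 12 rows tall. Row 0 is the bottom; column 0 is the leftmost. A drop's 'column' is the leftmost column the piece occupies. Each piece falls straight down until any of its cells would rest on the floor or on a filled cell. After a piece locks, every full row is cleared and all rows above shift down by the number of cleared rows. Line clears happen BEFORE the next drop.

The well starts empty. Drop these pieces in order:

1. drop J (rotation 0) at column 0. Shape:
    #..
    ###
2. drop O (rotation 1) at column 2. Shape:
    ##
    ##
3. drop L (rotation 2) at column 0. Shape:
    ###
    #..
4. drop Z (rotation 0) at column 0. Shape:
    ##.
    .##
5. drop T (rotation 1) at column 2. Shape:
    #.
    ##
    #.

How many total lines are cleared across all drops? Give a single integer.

Answer: 0

Derivation:
Drop 1: J rot0 at col 0 lands with bottom-row=0; cleared 0 line(s) (total 0); column heights now [2 1 1 0], max=2
Drop 2: O rot1 at col 2 lands with bottom-row=1; cleared 0 line(s) (total 0); column heights now [2 1 3 3], max=3
Drop 3: L rot2 at col 0 lands with bottom-row=2; cleared 0 line(s) (total 0); column heights now [4 4 4 3], max=4
Drop 4: Z rot0 at col 0 lands with bottom-row=4; cleared 0 line(s) (total 0); column heights now [6 6 5 3], max=6
Drop 5: T rot1 at col 2 lands with bottom-row=5; cleared 0 line(s) (total 0); column heights now [6 6 8 7], max=8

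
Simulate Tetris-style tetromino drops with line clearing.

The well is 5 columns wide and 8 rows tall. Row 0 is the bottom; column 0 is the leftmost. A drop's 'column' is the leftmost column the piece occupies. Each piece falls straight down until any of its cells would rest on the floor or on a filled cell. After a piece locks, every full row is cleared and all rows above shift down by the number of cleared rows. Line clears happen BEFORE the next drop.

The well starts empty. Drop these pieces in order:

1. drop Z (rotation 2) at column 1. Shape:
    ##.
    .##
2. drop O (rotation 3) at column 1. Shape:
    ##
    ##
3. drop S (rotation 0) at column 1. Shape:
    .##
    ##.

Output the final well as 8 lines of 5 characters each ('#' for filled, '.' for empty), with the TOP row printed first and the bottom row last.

Answer: .....
.....
..##.
.##..
.##..
.##..
.##..
..##.

Derivation:
Drop 1: Z rot2 at col 1 lands with bottom-row=0; cleared 0 line(s) (total 0); column heights now [0 2 2 1 0], max=2
Drop 2: O rot3 at col 1 lands with bottom-row=2; cleared 0 line(s) (total 0); column heights now [0 4 4 1 0], max=4
Drop 3: S rot0 at col 1 lands with bottom-row=4; cleared 0 line(s) (total 0); column heights now [0 5 6 6 0], max=6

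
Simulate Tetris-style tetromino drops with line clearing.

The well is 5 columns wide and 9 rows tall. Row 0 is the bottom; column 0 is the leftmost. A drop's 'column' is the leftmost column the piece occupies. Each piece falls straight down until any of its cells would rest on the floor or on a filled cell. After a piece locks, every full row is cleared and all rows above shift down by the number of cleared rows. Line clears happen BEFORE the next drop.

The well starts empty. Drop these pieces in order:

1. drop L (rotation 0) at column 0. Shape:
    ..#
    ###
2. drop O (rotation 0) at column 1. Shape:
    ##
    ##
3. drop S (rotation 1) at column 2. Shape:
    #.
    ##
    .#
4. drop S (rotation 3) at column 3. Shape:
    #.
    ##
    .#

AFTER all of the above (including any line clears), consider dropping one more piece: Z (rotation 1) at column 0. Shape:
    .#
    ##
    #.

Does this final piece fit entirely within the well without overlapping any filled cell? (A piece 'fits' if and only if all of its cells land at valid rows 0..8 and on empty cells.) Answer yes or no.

Drop 1: L rot0 at col 0 lands with bottom-row=0; cleared 0 line(s) (total 0); column heights now [1 1 2 0 0], max=2
Drop 2: O rot0 at col 1 lands with bottom-row=2; cleared 0 line(s) (total 0); column heights now [1 4 4 0 0], max=4
Drop 3: S rot1 at col 2 lands with bottom-row=3; cleared 0 line(s) (total 0); column heights now [1 4 6 5 0], max=6
Drop 4: S rot3 at col 3 lands with bottom-row=4; cleared 0 line(s) (total 0); column heights now [1 4 6 7 6], max=7
Test piece Z rot1 at col 0 (width 2): heights before test = [1 4 6 7 6]; fits = True

Answer: yes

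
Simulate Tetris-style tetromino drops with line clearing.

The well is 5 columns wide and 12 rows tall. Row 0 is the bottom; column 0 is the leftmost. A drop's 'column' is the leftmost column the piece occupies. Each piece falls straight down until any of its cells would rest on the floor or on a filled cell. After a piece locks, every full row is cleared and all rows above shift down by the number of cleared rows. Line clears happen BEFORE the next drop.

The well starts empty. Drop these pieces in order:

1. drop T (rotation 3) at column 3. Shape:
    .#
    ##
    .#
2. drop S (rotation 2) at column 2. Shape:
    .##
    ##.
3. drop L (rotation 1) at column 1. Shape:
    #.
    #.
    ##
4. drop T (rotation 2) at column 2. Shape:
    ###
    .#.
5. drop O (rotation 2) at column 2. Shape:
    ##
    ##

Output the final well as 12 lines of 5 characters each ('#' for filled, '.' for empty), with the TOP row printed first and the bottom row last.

Answer: .....
.....
.....
.....
..##.
..##.
.####
.#.#.
.####
..###
...##
....#

Derivation:
Drop 1: T rot3 at col 3 lands with bottom-row=0; cleared 0 line(s) (total 0); column heights now [0 0 0 2 3], max=3
Drop 2: S rot2 at col 2 lands with bottom-row=2; cleared 0 line(s) (total 0); column heights now [0 0 3 4 4], max=4
Drop 3: L rot1 at col 1 lands with bottom-row=3; cleared 0 line(s) (total 0); column heights now [0 6 4 4 4], max=6
Drop 4: T rot2 at col 2 lands with bottom-row=4; cleared 0 line(s) (total 0); column heights now [0 6 6 6 6], max=6
Drop 5: O rot2 at col 2 lands with bottom-row=6; cleared 0 line(s) (total 0); column heights now [0 6 8 8 6], max=8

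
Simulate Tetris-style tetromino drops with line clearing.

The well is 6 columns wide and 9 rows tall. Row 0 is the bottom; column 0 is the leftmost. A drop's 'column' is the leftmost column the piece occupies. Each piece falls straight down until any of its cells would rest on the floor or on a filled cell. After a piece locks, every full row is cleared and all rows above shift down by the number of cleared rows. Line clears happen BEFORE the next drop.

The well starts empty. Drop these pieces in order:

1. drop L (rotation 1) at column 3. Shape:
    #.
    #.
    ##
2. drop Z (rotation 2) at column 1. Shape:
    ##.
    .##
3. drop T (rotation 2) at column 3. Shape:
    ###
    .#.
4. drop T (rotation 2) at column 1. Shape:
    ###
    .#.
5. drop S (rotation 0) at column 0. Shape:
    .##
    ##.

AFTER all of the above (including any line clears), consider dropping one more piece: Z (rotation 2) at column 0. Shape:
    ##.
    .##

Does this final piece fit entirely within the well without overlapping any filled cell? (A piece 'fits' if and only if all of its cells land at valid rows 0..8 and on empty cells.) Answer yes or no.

Answer: no

Derivation:
Drop 1: L rot1 at col 3 lands with bottom-row=0; cleared 0 line(s) (total 0); column heights now [0 0 0 3 1 0], max=3
Drop 2: Z rot2 at col 1 lands with bottom-row=3; cleared 0 line(s) (total 0); column heights now [0 5 5 4 1 0], max=5
Drop 3: T rot2 at col 3 lands with bottom-row=3; cleared 0 line(s) (total 0); column heights now [0 5 5 5 5 5], max=5
Drop 4: T rot2 at col 1 lands with bottom-row=5; cleared 0 line(s) (total 0); column heights now [0 7 7 7 5 5], max=7
Drop 5: S rot0 at col 0 lands with bottom-row=7; cleared 0 line(s) (total 0); column heights now [8 9 9 7 5 5], max=9
Test piece Z rot2 at col 0 (width 3): heights before test = [8 9 9 7 5 5]; fits = False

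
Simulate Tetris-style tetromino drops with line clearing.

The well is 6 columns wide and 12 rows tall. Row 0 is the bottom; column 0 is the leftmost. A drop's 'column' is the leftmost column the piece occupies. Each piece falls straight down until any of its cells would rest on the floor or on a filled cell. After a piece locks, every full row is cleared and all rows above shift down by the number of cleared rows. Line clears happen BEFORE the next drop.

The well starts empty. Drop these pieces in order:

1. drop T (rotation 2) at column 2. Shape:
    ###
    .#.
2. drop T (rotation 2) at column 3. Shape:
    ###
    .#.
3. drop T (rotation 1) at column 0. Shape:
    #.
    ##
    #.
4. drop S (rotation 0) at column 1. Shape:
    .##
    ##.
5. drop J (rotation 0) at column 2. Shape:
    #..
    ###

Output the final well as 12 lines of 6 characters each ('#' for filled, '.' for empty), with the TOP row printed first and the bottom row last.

Drop 1: T rot2 at col 2 lands with bottom-row=0; cleared 0 line(s) (total 0); column heights now [0 0 2 2 2 0], max=2
Drop 2: T rot2 at col 3 lands with bottom-row=2; cleared 0 line(s) (total 0); column heights now [0 0 2 4 4 4], max=4
Drop 3: T rot1 at col 0 lands with bottom-row=0; cleared 0 line(s) (total 0); column heights now [3 2 2 4 4 4], max=4
Drop 4: S rot0 at col 1 lands with bottom-row=3; cleared 0 line(s) (total 0); column heights now [3 4 5 5 4 4], max=5
Drop 5: J rot0 at col 2 lands with bottom-row=5; cleared 0 line(s) (total 0); column heights now [3 4 7 6 6 4], max=7

Answer: ......
......
......
......
......
..#...
..###.
..##..
.#####
#...#.
#####.
#..#..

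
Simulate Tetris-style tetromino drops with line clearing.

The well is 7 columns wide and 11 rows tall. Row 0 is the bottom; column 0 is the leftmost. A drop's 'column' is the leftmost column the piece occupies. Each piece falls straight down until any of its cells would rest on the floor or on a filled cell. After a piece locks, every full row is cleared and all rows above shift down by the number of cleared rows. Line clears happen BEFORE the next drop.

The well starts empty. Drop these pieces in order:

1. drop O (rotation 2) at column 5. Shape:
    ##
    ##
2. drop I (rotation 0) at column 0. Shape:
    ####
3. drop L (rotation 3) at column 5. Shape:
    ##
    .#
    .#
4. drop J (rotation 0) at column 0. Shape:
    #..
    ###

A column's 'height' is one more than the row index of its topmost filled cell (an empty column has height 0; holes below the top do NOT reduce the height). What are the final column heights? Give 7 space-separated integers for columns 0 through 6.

Answer: 3 2 2 1 0 5 5

Derivation:
Drop 1: O rot2 at col 5 lands with bottom-row=0; cleared 0 line(s) (total 0); column heights now [0 0 0 0 0 2 2], max=2
Drop 2: I rot0 at col 0 lands with bottom-row=0; cleared 0 line(s) (total 0); column heights now [1 1 1 1 0 2 2], max=2
Drop 3: L rot3 at col 5 lands with bottom-row=2; cleared 0 line(s) (total 0); column heights now [1 1 1 1 0 5 5], max=5
Drop 4: J rot0 at col 0 lands with bottom-row=1; cleared 0 line(s) (total 0); column heights now [3 2 2 1 0 5 5], max=5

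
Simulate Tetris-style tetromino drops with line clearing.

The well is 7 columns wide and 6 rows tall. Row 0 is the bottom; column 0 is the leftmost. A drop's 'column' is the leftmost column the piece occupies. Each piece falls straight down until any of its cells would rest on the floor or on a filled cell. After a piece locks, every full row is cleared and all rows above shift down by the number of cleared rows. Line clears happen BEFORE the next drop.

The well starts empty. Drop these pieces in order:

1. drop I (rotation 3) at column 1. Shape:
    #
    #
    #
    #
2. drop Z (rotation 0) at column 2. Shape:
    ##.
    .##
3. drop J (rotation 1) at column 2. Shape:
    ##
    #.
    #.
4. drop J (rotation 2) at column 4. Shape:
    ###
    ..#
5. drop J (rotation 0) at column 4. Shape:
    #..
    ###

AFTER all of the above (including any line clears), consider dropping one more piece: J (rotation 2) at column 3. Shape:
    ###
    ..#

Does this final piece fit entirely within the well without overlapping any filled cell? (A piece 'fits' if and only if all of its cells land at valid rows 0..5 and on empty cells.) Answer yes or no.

Drop 1: I rot3 at col 1 lands with bottom-row=0; cleared 0 line(s) (total 0); column heights now [0 4 0 0 0 0 0], max=4
Drop 2: Z rot0 at col 2 lands with bottom-row=0; cleared 0 line(s) (total 0); column heights now [0 4 2 2 1 0 0], max=4
Drop 3: J rot1 at col 2 lands with bottom-row=2; cleared 0 line(s) (total 0); column heights now [0 4 5 5 1 0 0], max=5
Drop 4: J rot2 at col 4 lands with bottom-row=0; cleared 0 line(s) (total 0); column heights now [0 4 5 5 2 2 2], max=5
Drop 5: J rot0 at col 4 lands with bottom-row=2; cleared 0 line(s) (total 0); column heights now [0 4 5 5 4 3 3], max=5
Test piece J rot2 at col 3 (width 3): heights before test = [0 4 5 5 4 3 3]; fits = True

Answer: yes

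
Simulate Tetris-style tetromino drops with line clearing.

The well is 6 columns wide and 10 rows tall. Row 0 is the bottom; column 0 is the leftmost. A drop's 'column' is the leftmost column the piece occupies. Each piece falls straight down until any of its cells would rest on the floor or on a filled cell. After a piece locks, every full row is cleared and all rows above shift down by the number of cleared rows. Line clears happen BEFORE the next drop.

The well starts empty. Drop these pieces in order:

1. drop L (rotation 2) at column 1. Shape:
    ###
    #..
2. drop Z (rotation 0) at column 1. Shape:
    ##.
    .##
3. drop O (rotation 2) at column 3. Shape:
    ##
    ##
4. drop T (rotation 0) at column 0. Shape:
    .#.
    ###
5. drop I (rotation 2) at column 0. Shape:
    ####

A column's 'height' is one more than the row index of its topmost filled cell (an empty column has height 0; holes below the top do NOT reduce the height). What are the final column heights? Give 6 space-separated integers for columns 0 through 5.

Drop 1: L rot2 at col 1 lands with bottom-row=0; cleared 0 line(s) (total 0); column heights now [0 2 2 2 0 0], max=2
Drop 2: Z rot0 at col 1 lands with bottom-row=2; cleared 0 line(s) (total 0); column heights now [0 4 4 3 0 0], max=4
Drop 3: O rot2 at col 3 lands with bottom-row=3; cleared 0 line(s) (total 0); column heights now [0 4 4 5 5 0], max=5
Drop 4: T rot0 at col 0 lands with bottom-row=4; cleared 0 line(s) (total 0); column heights now [5 6 5 5 5 0], max=6
Drop 5: I rot2 at col 0 lands with bottom-row=6; cleared 0 line(s) (total 0); column heights now [7 7 7 7 5 0], max=7

Answer: 7 7 7 7 5 0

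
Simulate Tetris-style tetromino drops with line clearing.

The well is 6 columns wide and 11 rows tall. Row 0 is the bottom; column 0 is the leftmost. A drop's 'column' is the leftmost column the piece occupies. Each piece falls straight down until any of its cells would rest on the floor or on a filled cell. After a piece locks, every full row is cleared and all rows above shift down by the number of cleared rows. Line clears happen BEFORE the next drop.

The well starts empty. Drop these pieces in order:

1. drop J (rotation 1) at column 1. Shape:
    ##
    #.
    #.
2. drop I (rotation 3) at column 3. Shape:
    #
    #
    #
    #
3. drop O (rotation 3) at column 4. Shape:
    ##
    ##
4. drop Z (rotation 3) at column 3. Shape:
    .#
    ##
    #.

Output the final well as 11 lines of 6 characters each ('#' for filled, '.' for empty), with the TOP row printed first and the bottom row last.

Drop 1: J rot1 at col 1 lands with bottom-row=0; cleared 0 line(s) (total 0); column heights now [0 3 3 0 0 0], max=3
Drop 2: I rot3 at col 3 lands with bottom-row=0; cleared 0 line(s) (total 0); column heights now [0 3 3 4 0 0], max=4
Drop 3: O rot3 at col 4 lands with bottom-row=0; cleared 0 line(s) (total 0); column heights now [0 3 3 4 2 2], max=4
Drop 4: Z rot3 at col 3 lands with bottom-row=4; cleared 0 line(s) (total 0); column heights now [0 3 3 6 7 2], max=7

Answer: ......
......
......
......
....#.
...##.
...#..
...#..
.###..
.#.###
.#.###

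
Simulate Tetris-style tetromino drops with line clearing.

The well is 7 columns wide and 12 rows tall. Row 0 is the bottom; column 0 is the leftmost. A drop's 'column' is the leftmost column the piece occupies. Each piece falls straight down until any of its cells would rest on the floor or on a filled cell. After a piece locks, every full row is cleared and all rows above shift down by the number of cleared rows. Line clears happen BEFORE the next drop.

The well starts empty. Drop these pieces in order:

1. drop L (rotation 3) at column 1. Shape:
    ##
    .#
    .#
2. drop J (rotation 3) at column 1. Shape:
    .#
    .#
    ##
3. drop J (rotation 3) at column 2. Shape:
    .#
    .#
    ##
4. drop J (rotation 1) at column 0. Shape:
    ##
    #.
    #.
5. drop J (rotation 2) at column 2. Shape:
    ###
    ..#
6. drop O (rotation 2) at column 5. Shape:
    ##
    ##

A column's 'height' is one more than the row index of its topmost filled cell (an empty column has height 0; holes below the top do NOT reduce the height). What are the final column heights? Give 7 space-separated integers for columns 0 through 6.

Drop 1: L rot3 at col 1 lands with bottom-row=0; cleared 0 line(s) (total 0); column heights now [0 3 3 0 0 0 0], max=3
Drop 2: J rot3 at col 1 lands with bottom-row=3; cleared 0 line(s) (total 0); column heights now [0 4 6 0 0 0 0], max=6
Drop 3: J rot3 at col 2 lands with bottom-row=6; cleared 0 line(s) (total 0); column heights now [0 4 7 9 0 0 0], max=9
Drop 4: J rot1 at col 0 lands with bottom-row=2; cleared 0 line(s) (total 0); column heights now [5 5 7 9 0 0 0], max=9
Drop 5: J rot2 at col 2 lands with bottom-row=8; cleared 0 line(s) (total 0); column heights now [5 5 10 10 10 0 0], max=10
Drop 6: O rot2 at col 5 lands with bottom-row=0; cleared 0 line(s) (total 0); column heights now [5 5 10 10 10 2 2], max=10

Answer: 5 5 10 10 10 2 2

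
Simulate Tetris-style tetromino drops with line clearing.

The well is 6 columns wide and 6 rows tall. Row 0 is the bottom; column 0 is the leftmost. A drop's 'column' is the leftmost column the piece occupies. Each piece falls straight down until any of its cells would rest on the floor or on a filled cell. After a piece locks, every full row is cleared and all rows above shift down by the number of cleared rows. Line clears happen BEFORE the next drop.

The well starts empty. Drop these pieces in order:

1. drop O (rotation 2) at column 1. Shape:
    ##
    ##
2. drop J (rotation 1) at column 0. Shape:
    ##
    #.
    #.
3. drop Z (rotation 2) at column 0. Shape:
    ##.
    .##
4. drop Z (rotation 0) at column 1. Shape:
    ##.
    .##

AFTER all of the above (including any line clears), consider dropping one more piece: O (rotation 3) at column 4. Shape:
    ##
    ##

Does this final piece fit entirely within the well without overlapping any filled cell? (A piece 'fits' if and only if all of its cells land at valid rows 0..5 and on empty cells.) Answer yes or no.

Drop 1: O rot2 at col 1 lands with bottom-row=0; cleared 0 line(s) (total 0); column heights now [0 2 2 0 0 0], max=2
Drop 2: J rot1 at col 0 lands with bottom-row=0; cleared 0 line(s) (total 0); column heights now [3 3 2 0 0 0], max=3
Drop 3: Z rot2 at col 0 lands with bottom-row=3; cleared 0 line(s) (total 0); column heights now [5 5 4 0 0 0], max=5
Drop 4: Z rot0 at col 1 lands with bottom-row=4; cleared 0 line(s) (total 0); column heights now [5 6 6 5 0 0], max=6
Test piece O rot3 at col 4 (width 2): heights before test = [5 6 6 5 0 0]; fits = True

Answer: yes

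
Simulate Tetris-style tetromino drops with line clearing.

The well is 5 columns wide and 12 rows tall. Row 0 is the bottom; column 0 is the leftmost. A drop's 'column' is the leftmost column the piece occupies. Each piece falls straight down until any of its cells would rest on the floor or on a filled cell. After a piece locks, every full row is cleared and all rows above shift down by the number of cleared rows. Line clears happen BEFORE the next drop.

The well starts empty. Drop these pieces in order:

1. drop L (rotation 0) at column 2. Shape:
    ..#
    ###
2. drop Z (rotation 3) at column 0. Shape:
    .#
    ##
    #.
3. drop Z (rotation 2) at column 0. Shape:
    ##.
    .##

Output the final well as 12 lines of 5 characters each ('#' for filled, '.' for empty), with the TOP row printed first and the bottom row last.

Answer: .....
.....
.....
.....
.....
.....
.....
##...
.##..
.#...
##..#
#.###

Derivation:
Drop 1: L rot0 at col 2 lands with bottom-row=0; cleared 0 line(s) (total 0); column heights now [0 0 1 1 2], max=2
Drop 2: Z rot3 at col 0 lands with bottom-row=0; cleared 0 line(s) (total 0); column heights now [2 3 1 1 2], max=3
Drop 3: Z rot2 at col 0 lands with bottom-row=3; cleared 0 line(s) (total 0); column heights now [5 5 4 1 2], max=5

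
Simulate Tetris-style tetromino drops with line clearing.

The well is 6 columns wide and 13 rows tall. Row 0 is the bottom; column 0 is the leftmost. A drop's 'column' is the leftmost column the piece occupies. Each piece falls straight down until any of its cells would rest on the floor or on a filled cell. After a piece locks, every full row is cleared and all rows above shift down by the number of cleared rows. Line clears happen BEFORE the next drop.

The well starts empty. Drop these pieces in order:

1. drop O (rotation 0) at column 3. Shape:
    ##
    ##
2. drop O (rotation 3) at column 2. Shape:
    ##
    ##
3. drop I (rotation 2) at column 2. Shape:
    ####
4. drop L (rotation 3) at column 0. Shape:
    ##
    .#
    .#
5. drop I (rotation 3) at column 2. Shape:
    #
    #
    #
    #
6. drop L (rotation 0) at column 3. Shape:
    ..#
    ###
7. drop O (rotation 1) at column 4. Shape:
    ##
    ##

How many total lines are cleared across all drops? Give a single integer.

Drop 1: O rot0 at col 3 lands with bottom-row=0; cleared 0 line(s) (total 0); column heights now [0 0 0 2 2 0], max=2
Drop 2: O rot3 at col 2 lands with bottom-row=2; cleared 0 line(s) (total 0); column heights now [0 0 4 4 2 0], max=4
Drop 3: I rot2 at col 2 lands with bottom-row=4; cleared 0 line(s) (total 0); column heights now [0 0 5 5 5 5], max=5
Drop 4: L rot3 at col 0 lands with bottom-row=0; cleared 0 line(s) (total 0); column heights now [3 3 5 5 5 5], max=5
Drop 5: I rot3 at col 2 lands with bottom-row=5; cleared 0 line(s) (total 0); column heights now [3 3 9 5 5 5], max=9
Drop 6: L rot0 at col 3 lands with bottom-row=5; cleared 0 line(s) (total 0); column heights now [3 3 9 6 6 7], max=9
Drop 7: O rot1 at col 4 lands with bottom-row=7; cleared 0 line(s) (total 0); column heights now [3 3 9 6 9 9], max=9

Answer: 0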